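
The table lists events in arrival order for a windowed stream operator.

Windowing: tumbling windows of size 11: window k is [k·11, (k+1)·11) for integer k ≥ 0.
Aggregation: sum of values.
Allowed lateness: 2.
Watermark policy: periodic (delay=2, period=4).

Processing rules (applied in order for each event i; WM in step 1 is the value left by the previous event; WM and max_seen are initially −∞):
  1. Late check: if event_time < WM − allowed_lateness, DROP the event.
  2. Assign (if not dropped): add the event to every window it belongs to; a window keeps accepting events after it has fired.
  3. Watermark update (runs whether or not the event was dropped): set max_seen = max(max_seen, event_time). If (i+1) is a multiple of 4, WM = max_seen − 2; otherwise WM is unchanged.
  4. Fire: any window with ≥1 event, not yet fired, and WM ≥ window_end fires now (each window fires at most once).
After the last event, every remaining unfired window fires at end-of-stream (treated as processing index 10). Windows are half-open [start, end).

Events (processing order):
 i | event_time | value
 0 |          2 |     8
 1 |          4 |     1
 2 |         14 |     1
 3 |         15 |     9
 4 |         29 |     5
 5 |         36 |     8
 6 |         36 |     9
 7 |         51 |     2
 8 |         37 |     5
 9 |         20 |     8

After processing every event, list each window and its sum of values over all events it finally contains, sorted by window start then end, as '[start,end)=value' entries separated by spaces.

i=0 t=2 v=8: → [0,11); WM=−∞
i=1 t=4 v=1: → [0,11); WM=−∞
i=2 t=14 v=1: → [11,22); WM=−∞
i=3 t=15 v=9: → [11,22); WM=13; [0,11) fires=9
i=4 t=29 v=5: → [22,33); WM=13
i=5 t=36 v=8: → [33,44); WM=13
i=6 t=36 v=9: → [33,44); WM=13
i=7 t=51 v=2: → [44,55); WM=49; [11,22) fires=10 [22,33) fires=5 [33,44) fires=17
i=8 t=37 v=5: DROP (t<49-2); WM=49
i=9 t=20 v=8: DROP (t<49-2); WM=49

[0,11)=9 [11,22)=10 [22,33)=5 [33,44)=17 [44,55)=2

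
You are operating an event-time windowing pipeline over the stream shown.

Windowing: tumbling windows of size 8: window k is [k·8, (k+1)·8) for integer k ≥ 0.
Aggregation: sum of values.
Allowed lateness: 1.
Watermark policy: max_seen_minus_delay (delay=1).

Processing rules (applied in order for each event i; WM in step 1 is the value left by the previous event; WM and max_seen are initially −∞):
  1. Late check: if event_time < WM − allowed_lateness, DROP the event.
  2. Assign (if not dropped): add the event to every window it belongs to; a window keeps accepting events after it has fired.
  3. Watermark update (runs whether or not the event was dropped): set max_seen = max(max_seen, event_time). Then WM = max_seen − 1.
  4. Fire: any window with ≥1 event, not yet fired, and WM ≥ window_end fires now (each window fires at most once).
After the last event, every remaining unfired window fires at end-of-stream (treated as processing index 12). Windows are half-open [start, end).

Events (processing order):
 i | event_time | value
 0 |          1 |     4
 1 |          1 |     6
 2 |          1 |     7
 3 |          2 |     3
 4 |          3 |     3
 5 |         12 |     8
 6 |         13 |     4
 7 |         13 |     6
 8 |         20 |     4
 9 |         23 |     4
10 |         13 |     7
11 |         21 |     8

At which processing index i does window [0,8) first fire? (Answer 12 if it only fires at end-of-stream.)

5

i=0 t=1 v=4: → [0,8); WM=0
i=1 t=1 v=6: → [0,8); WM=0
i=2 t=1 v=7: → [0,8); WM=0
i=3 t=2 v=3: → [0,8); WM=1
i=4 t=3 v=3: → [0,8); WM=2
i=5 t=12 v=8: → [8,16); WM=11; [0,8) fires=23
i=6 t=13 v=4: → [8,16); WM=12
i=7 t=13 v=6: → [8,16); WM=12
i=8 t=20 v=4: → [16,24); WM=19; [8,16) fires=18
i=9 t=23 v=4: → [16,24); WM=22
i=10 t=13 v=7: DROP (t<22-1); WM=22
i=11 t=21 v=8: → [16,24); WM=22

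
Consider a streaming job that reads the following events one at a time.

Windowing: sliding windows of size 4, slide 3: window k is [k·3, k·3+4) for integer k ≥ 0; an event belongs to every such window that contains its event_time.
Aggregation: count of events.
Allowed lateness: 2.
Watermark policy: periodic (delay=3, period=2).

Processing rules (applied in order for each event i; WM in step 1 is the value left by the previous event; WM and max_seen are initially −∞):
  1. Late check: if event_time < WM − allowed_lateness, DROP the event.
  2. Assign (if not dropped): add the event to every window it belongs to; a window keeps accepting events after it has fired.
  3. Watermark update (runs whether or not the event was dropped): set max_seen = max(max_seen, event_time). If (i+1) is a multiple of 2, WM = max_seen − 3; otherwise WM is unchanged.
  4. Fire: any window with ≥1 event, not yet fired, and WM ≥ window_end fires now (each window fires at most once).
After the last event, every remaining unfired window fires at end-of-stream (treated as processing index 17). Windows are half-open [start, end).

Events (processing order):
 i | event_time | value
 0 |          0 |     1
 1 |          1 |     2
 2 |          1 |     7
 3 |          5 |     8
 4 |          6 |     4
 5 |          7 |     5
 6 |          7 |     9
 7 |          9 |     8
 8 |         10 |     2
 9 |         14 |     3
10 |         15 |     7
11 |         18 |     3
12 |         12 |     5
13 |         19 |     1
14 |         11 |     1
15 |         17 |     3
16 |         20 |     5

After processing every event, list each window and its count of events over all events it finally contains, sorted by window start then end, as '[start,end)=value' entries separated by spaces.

i=0 t=0 v=1: → [0,4); WM=−∞
i=1 t=1 v=2: → [0,4); WM=-2
i=2 t=1 v=7: → [0,4); WM=-2
i=3 t=5 v=8: → [3,7); WM=2
i=4 t=6 v=4: → [6,10),[3,7); WM=2
i=5 t=7 v=5: → [6,10); WM=4; [0,4) fires=3
i=6 t=7 v=9: → [6,10); WM=4
i=7 t=9 v=8: → [9,13),[6,10); WM=6
i=8 t=10 v=2: → [9,13); WM=6
i=9 t=14 v=3: → [12,16); WM=11; [3,7) fires=2 [6,10) fires=4
i=10 t=15 v=7: → [15,19),[12,16); WM=11
i=11 t=18 v=3: → [18,22),[15,19); WM=15; [9,13) fires=2
i=12 t=12 v=5: DROP (t<15-2); WM=15
i=13 t=19 v=1: → [18,22); WM=16; [12,16) fires=2
i=14 t=11 v=1: DROP (t<16-2); WM=16
i=15 t=17 v=3: → [15,19); WM=16
i=16 t=20 v=5: → [18,22); WM=16

[0,4)=3 [3,7)=2 [6,10)=4 [9,13)=2 [12,16)=2 [15,19)=3 [18,22)=3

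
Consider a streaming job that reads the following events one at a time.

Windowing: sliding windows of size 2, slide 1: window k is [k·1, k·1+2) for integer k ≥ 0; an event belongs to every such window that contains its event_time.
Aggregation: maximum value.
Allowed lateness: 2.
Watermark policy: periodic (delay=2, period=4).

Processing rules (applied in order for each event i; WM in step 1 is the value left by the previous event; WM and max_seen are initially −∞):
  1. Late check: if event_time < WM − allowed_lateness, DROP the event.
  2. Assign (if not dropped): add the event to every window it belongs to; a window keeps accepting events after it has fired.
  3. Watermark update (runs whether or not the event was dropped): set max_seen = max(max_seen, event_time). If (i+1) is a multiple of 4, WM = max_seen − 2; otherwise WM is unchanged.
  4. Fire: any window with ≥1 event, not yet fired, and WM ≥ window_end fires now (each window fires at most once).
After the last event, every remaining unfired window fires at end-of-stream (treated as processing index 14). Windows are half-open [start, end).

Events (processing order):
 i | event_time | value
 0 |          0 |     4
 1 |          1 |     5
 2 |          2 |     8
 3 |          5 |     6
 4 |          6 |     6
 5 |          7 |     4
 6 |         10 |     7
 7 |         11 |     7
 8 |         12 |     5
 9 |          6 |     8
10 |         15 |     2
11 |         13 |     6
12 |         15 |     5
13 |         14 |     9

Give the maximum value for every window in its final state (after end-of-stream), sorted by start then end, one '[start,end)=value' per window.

i=0 t=0 v=4: → [0,2); WM=−∞
i=1 t=1 v=5: → [1,3),[0,2); WM=−∞
i=2 t=2 v=8: → [2,4),[1,3); WM=−∞
i=3 t=5 v=6: → [5,7),[4,6); WM=3; [0,2) fires=5 [1,3) fires=8
i=4 t=6 v=6: → [6,8),[5,7); WM=3
i=5 t=7 v=4: → [7,9),[6,8); WM=3
i=6 t=10 v=7: → [10,12),[9,11); WM=3
i=7 t=11 v=7: → [11,13),[10,12); WM=9; [2,4) fires=8 [4,6) fires=6 [5,7) fires=6 [6,8) fires=6 [7,9) fires=4
i=8 t=12 v=5: → [12,14),[11,13); WM=9
i=9 t=6 v=8: DROP (t<9-2); WM=9
i=10 t=15 v=2: → [15,17),[14,16); WM=9
i=11 t=13 v=6: → [13,15),[12,14); WM=13; [9,11) fires=7 [10,12) fires=7 [11,13) fires=7
i=12 t=15 v=5: → [15,17),[14,16); WM=13
i=13 t=14 v=9: → [14,16),[13,15); WM=13

[0,2)=5 [1,3)=8 [2,4)=8 [4,6)=6 [5,7)=6 [6,8)=6 [7,9)=4 [9,11)=7 [10,12)=7 [11,13)=7 [12,14)=6 [13,15)=9 [14,16)=9 [15,17)=5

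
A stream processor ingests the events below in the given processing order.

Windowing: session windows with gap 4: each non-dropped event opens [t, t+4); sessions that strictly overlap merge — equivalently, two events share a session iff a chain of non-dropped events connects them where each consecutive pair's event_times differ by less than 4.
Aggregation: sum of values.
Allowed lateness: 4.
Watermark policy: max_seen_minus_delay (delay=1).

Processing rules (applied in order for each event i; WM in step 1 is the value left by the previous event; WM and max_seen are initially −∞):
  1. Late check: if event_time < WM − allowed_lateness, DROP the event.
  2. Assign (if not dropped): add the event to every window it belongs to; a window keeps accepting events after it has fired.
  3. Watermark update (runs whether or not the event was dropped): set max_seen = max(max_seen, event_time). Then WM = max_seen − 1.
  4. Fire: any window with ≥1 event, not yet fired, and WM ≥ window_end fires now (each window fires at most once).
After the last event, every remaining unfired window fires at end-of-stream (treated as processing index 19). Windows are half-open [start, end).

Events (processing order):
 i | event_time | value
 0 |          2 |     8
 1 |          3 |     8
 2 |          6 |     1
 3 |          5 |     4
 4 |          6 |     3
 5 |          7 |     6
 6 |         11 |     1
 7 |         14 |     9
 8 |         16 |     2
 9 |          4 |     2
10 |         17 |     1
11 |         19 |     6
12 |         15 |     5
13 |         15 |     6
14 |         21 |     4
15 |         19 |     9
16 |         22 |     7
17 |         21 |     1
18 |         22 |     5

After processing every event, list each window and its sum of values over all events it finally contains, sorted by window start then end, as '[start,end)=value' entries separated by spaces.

i=0 t=2 v=8: → [2,6); WM=1
i=1 t=3 v=8: → [2,7); WM=2
i=2 t=6 v=1: → [2,10); WM=5
i=3 t=5 v=4: → [2,10); WM=5
i=4 t=6 v=3: → [2,10); WM=5
i=5 t=7 v=6: → [2,11); WM=6
i=6 t=11 v=1: → [11,15); WM=10
i=7 t=14 v=9: → [11,18); WM=13
i=8 t=16 v=2: → [11,20); WM=15
i=9 t=4 v=2: DROP (t<15-4); WM=15
i=10 t=17 v=1: → [11,21); WM=16
i=11 t=19 v=6: → [11,23); WM=18
i=12 t=15 v=5: → [11,23); WM=18
i=13 t=15 v=6: → [11,23); WM=18
i=14 t=21 v=4: → [11,25); WM=20
i=15 t=19 v=9: → [11,25); WM=20
i=16 t=22 v=7: → [11,26); WM=21
i=17 t=21 v=1: → [11,26); WM=21
i=18 t=22 v=5: → [11,26); WM=21

[2,11)=30 [11,26)=56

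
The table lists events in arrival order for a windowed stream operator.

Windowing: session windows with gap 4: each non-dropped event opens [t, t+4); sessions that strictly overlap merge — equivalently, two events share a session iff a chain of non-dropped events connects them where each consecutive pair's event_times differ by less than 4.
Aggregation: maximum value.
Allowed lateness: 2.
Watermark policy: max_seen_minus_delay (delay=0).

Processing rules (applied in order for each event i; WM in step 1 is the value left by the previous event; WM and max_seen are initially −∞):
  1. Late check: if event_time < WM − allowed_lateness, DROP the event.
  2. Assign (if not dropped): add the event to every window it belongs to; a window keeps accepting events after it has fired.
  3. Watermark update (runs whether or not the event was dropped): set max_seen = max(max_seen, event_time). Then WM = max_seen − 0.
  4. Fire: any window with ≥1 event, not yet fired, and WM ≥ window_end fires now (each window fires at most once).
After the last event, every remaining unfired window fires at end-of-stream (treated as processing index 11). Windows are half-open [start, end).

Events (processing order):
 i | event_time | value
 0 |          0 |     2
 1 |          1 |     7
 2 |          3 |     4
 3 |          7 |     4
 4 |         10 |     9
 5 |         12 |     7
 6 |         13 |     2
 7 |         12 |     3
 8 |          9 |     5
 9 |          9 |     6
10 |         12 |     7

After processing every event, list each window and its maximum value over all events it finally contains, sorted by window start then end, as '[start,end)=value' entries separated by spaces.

i=0 t=0 v=2: → [0,4); WM=0
i=1 t=1 v=7: → [0,5); WM=1
i=2 t=3 v=4: → [0,7); WM=3
i=3 t=7 v=4: → [7,11); WM=7
i=4 t=10 v=9: → [7,14); WM=10
i=5 t=12 v=7: → [7,16); WM=12
i=6 t=13 v=2: → [7,17); WM=13
i=7 t=12 v=3: → [7,17); WM=13
i=8 t=9 v=5: DROP (t<13-2); WM=13
i=9 t=9 v=6: DROP (t<13-2); WM=13
i=10 t=12 v=7: → [7,17); WM=13

[0,7)=7 [7,17)=9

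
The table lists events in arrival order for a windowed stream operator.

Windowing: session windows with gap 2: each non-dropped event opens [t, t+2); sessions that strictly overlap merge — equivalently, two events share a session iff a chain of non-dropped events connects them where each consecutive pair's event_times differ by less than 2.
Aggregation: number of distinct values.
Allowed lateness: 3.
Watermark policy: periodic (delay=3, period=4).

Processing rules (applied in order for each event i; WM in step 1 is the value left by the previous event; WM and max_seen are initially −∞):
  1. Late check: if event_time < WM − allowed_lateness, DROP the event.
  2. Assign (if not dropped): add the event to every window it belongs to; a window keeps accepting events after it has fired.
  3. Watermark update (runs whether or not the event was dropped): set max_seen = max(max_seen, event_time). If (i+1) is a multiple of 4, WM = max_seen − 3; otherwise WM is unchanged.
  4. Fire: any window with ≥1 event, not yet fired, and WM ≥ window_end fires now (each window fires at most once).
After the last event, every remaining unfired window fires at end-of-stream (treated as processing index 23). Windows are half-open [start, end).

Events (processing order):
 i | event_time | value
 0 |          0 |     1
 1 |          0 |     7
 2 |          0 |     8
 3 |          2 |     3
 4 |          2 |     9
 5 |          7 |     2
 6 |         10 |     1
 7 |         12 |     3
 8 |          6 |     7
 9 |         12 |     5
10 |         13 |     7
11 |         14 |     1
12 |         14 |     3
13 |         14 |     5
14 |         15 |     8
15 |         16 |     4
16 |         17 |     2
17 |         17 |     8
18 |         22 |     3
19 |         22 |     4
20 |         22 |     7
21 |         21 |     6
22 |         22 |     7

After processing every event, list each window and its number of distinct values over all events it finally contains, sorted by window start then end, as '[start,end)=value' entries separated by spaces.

[0,2)=3 [2,4)=2 [6,9)=2 [10,12)=1 [12,19)=7 [21,24)=4

i=0 t=0 v=1: → [0,2); WM=−∞
i=1 t=0 v=7: → [0,2); WM=−∞
i=2 t=0 v=8: → [0,2); WM=−∞
i=3 t=2 v=3: → [2,4); WM=-1
i=4 t=2 v=9: → [2,4); WM=-1
i=5 t=7 v=2: → [7,9); WM=-1
i=6 t=10 v=1: → [10,12); WM=-1
i=7 t=12 v=3: → [12,14); WM=9
i=8 t=6 v=7: → [6,9); WM=9
i=9 t=12 v=5: → [12,14); WM=9
i=10 t=13 v=7: → [12,15); WM=9
i=11 t=14 v=1: → [12,16); WM=11
i=12 t=14 v=3: → [12,16); WM=11
i=13 t=14 v=5: → [12,16); WM=11
i=14 t=15 v=8: → [12,17); WM=11
i=15 t=16 v=4: → [12,18); WM=13
i=16 t=17 v=2: → [12,19); WM=13
i=17 t=17 v=8: → [12,19); WM=13
i=18 t=22 v=3: → [22,24); WM=13
i=19 t=22 v=4: → [22,24); WM=19
i=20 t=22 v=7: → [22,24); WM=19
i=21 t=21 v=6: → [21,24); WM=19
i=22 t=22 v=7: → [21,24); WM=19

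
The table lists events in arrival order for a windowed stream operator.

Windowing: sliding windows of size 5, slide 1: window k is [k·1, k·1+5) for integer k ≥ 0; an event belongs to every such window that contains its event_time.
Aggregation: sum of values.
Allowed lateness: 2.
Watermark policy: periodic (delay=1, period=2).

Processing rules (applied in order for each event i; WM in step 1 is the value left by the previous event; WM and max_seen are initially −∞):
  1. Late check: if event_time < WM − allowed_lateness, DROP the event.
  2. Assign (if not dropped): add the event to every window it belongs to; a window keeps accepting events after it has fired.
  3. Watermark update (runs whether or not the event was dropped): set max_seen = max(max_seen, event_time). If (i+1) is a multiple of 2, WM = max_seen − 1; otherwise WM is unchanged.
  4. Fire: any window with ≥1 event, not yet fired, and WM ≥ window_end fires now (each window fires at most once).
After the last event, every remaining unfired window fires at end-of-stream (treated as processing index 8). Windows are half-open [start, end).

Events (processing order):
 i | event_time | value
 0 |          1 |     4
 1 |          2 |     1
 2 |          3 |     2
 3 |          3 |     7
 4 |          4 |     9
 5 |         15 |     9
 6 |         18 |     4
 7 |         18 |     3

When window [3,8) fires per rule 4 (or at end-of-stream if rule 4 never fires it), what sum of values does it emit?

18

i=0 t=1 v=4: → [1,6),[0,5); WM=−∞
i=1 t=2 v=1: → [2,7),[1,6),[0,5); WM=1
i=2 t=3 v=2: → [3,8),[2,7),[1,6),[0,5); WM=1
i=3 t=3 v=7: → [3,8),[2,7),[1,6),[0,5); WM=2
i=4 t=4 v=9: → [4,9),[3,8),[2,7),[1,6),[0,5); WM=2
i=5 t=15 v=9: → [15,20),[14,19),[13,18),[12,17),[11,16); WM=14; [0,5) fires=23 [1,6) fires=23 [2,7) fires=19 [3,8) fires=18 [4,9) fires=9
i=6 t=18 v=4: → [18,23),[17,22),[16,21),[15,20),[14,19); WM=14
i=7 t=18 v=3: → [18,23),[17,22),[16,21),[15,20),[14,19); WM=17; [11,16) fires=9 [12,17) fires=9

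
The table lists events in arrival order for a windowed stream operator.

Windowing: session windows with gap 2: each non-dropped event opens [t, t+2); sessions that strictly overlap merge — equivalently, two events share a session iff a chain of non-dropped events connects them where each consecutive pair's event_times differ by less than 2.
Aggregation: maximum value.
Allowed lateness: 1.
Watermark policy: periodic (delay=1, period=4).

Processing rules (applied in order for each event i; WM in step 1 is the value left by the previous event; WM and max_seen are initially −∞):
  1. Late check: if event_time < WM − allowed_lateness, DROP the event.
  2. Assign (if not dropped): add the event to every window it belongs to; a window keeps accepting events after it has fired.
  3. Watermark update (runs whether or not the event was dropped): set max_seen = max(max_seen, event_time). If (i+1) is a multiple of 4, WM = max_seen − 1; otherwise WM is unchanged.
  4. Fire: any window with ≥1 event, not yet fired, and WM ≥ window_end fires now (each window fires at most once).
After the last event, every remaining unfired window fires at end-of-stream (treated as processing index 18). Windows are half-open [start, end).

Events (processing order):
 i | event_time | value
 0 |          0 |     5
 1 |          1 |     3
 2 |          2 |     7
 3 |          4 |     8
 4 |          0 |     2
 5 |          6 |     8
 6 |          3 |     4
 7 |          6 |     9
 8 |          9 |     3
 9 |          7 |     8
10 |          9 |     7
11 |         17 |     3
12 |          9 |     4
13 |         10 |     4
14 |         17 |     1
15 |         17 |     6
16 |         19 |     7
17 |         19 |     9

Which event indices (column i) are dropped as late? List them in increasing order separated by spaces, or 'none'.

4 12 13

i=0 t=0 v=5: → [0,2); WM=−∞
i=1 t=1 v=3: → [0,3); WM=−∞
i=2 t=2 v=7: → [0,4); WM=−∞
i=3 t=4 v=8: → [4,6); WM=3
i=4 t=0 v=2: DROP (t<3-1); WM=3
i=5 t=6 v=8: → [6,8); WM=3
i=6 t=3 v=4: → [0,6); WM=3
i=7 t=6 v=9: → [6,8); WM=5
i=8 t=9 v=3: → [9,11); WM=5
i=9 t=7 v=8: → [6,9); WM=5
i=10 t=9 v=7: → [9,11); WM=5
i=11 t=17 v=3: → [17,19); WM=16
i=12 t=9 v=4: DROP (t<16-1); WM=16
i=13 t=10 v=4: DROP (t<16-1); WM=16
i=14 t=17 v=1: → [17,19); WM=16
i=15 t=17 v=6: → [17,19); WM=16
i=16 t=19 v=7: → [19,21); WM=16
i=17 t=19 v=9: → [19,21); WM=16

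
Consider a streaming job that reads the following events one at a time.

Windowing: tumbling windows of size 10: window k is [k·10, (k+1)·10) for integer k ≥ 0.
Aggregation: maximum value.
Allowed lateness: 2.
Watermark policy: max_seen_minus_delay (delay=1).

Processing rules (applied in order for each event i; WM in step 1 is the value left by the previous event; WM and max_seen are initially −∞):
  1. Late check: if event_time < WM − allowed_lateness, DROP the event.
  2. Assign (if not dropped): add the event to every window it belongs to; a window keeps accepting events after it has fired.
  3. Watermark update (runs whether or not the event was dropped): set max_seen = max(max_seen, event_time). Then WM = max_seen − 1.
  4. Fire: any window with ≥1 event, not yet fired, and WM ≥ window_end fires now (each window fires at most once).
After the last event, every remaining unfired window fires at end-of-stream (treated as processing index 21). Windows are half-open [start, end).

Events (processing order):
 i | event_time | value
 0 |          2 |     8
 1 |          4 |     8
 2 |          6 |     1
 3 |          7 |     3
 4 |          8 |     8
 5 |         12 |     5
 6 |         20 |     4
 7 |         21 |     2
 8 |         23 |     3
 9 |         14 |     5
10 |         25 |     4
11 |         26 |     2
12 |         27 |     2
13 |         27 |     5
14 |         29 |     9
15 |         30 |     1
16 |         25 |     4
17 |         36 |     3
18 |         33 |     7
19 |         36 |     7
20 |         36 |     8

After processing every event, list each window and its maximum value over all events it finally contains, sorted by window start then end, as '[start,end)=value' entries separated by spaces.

i=0 t=2 v=8: → [0,10); WM=1
i=1 t=4 v=8: → [0,10); WM=3
i=2 t=6 v=1: → [0,10); WM=5
i=3 t=7 v=3: → [0,10); WM=6
i=4 t=8 v=8: → [0,10); WM=7
i=5 t=12 v=5: → [10,20); WM=11; [0,10) fires=8
i=6 t=20 v=4: → [20,30); WM=19
i=7 t=21 v=2: → [20,30); WM=20; [10,20) fires=5
i=8 t=23 v=3: → [20,30); WM=22
i=9 t=14 v=5: DROP (t<22-2); WM=22
i=10 t=25 v=4: → [20,30); WM=24
i=11 t=26 v=2: → [20,30); WM=25
i=12 t=27 v=2: → [20,30); WM=26
i=13 t=27 v=5: → [20,30); WM=26
i=14 t=29 v=9: → [20,30); WM=28
i=15 t=30 v=1: → [30,40); WM=29
i=16 t=25 v=4: DROP (t<29-2); WM=29
i=17 t=36 v=3: → [30,40); WM=35; [20,30) fires=9
i=18 t=33 v=7: → [30,40); WM=35
i=19 t=36 v=7: → [30,40); WM=35
i=20 t=36 v=8: → [30,40); WM=35

[0,10)=8 [10,20)=5 [20,30)=9 [30,40)=8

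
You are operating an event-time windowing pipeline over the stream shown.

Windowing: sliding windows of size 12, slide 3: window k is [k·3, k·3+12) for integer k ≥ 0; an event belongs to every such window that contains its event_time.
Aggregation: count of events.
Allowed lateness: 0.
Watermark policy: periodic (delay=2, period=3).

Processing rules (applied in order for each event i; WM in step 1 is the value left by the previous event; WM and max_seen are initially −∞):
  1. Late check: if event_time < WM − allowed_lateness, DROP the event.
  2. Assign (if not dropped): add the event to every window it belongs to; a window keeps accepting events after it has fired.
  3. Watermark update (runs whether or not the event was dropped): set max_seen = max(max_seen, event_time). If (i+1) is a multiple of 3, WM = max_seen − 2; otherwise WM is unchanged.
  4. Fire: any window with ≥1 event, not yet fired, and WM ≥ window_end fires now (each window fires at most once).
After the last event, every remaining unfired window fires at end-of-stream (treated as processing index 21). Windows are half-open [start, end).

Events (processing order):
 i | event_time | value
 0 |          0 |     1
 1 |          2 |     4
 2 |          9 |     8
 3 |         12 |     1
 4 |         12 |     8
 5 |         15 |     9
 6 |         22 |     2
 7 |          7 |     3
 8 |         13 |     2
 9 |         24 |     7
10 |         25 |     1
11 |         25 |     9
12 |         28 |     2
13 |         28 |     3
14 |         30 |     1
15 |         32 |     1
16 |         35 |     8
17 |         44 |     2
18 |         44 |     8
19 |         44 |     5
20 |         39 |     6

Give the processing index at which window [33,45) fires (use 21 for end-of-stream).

i=0 t=0 v=1: → [0,12); WM=−∞
i=1 t=2 v=4: → [0,12); WM=−∞
i=2 t=9 v=8: → [9,21),[6,18),[3,15),[0,12); WM=7
i=3 t=12 v=1: → [12,24),[9,21),[6,18),[3,15); WM=7
i=4 t=12 v=8: → [12,24),[9,21),[6,18),[3,15); WM=7
i=5 t=15 v=9: → [15,27),[12,24),[9,21),[6,18); WM=13; [0,12) fires=3
i=6 t=22 v=2: → [21,33),[18,30),[15,27),[12,24); WM=13
i=7 t=7 v=3: DROP (t<13-0); WM=13
i=8 t=13 v=2: → [12,24),[9,21),[6,18),[3,15); WM=20; [3,15) fires=4 [6,18) fires=5
i=9 t=24 v=7: → [24,36),[21,33),[18,30),[15,27); WM=20
i=10 t=25 v=1: → [24,36),[21,33),[18,30),[15,27); WM=20
i=11 t=25 v=9: → [24,36),[21,33),[18,30),[15,27); WM=23; [9,21) fires=5
i=12 t=28 v=2: → [27,39),[24,36),[21,33),[18,30); WM=23
i=13 t=28 v=3: → [27,39),[24,36),[21,33),[18,30); WM=23
i=14 t=30 v=1: → [30,42),[27,39),[24,36),[21,33); WM=28; [12,24) fires=5 [15,27) fires=5
i=15 t=32 v=1: → [30,42),[27,39),[24,36),[21,33); WM=28
i=16 t=35 v=8: → [33,45),[30,42),[27,39),[24,36); WM=28
i=17 t=44 v=2: → [42,54),[39,51),[36,48),[33,45); WM=42; [18,30) fires=6 [21,33) fires=8 [24,36) fires=8 [27,39) fires=5 [30,42) fires=3
i=18 t=44 v=8: → [42,54),[39,51),[36,48),[33,45); WM=42
i=19 t=44 v=5: → [42,54),[39,51),[36,48),[33,45); WM=42
i=20 t=39 v=6: DROP (t<42-0); WM=42

21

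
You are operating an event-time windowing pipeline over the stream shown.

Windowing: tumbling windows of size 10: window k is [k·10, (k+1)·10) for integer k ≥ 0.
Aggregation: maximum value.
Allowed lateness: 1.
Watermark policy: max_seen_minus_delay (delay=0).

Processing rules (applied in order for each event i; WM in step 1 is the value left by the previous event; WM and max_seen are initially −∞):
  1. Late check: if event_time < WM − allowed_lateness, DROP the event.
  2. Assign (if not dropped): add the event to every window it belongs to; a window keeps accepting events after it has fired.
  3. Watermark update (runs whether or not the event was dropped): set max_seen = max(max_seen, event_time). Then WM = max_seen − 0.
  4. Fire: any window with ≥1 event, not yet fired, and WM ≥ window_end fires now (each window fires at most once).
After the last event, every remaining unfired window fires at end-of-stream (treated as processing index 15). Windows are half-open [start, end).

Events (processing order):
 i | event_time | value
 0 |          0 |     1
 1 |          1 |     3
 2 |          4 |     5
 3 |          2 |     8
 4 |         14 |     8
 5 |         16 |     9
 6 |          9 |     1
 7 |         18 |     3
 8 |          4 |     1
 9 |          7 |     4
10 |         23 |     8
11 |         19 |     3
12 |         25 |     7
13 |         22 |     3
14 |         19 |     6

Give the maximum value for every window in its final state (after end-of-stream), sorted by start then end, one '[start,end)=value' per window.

i=0 t=0 v=1: → [0,10); WM=0
i=1 t=1 v=3: → [0,10); WM=1
i=2 t=4 v=5: → [0,10); WM=4
i=3 t=2 v=8: DROP (t<4-1); WM=4
i=4 t=14 v=8: → [10,20); WM=14; [0,10) fires=5
i=5 t=16 v=9: → [10,20); WM=16
i=6 t=9 v=1: DROP (t<16-1); WM=16
i=7 t=18 v=3: → [10,20); WM=18
i=8 t=4 v=1: DROP (t<18-1); WM=18
i=9 t=7 v=4: DROP (t<18-1); WM=18
i=10 t=23 v=8: → [20,30); WM=23; [10,20) fires=9
i=11 t=19 v=3: DROP (t<23-1); WM=23
i=12 t=25 v=7: → [20,30); WM=25
i=13 t=22 v=3: DROP (t<25-1); WM=25
i=14 t=19 v=6: DROP (t<25-1); WM=25

[0,10)=5 [10,20)=9 [20,30)=8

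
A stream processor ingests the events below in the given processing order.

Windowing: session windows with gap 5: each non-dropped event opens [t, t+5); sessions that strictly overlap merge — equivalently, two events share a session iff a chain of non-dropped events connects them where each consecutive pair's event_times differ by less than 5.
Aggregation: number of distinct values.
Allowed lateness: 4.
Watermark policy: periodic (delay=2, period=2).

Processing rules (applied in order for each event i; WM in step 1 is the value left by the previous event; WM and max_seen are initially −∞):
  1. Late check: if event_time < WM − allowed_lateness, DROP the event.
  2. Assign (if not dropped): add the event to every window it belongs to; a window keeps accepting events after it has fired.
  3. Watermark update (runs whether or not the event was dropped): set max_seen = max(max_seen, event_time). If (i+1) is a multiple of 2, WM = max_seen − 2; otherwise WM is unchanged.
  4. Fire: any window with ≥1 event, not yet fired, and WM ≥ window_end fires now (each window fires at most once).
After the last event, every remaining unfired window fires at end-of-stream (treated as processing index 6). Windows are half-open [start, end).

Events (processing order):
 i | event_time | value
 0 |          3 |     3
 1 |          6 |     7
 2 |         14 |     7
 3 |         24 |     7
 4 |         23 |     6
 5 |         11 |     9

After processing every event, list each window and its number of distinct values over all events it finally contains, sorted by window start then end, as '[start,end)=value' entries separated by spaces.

[3,11)=2 [14,19)=1 [23,29)=2

i=0 t=3 v=3: → [3,8); WM=−∞
i=1 t=6 v=7: → [3,11); WM=4
i=2 t=14 v=7: → [14,19); WM=4
i=3 t=24 v=7: → [24,29); WM=22
i=4 t=23 v=6: → [23,29); WM=22
i=5 t=11 v=9: DROP (t<22-4); WM=22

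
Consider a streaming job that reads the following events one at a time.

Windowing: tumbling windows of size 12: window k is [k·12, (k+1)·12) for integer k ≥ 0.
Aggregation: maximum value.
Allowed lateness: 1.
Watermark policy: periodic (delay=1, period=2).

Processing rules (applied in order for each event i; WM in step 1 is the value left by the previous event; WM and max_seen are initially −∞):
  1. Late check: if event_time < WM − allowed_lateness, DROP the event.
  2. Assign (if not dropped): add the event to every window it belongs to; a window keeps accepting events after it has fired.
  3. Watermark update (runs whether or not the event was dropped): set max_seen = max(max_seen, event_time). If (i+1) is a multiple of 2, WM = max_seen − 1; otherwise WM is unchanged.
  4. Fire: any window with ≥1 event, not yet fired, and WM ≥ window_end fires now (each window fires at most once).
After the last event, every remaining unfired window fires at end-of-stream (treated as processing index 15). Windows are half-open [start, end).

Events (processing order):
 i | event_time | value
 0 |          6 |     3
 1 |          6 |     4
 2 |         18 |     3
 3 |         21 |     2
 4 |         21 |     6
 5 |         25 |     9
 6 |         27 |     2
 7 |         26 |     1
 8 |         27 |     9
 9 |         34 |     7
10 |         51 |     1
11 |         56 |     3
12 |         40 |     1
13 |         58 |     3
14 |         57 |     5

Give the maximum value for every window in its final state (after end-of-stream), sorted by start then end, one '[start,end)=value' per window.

[0,12)=4 [12,24)=6 [24,36)=9 [48,60)=5

i=0 t=6 v=3: → [0,12); WM=−∞
i=1 t=6 v=4: → [0,12); WM=5
i=2 t=18 v=3: → [12,24); WM=5
i=3 t=21 v=2: → [12,24); WM=20; [0,12) fires=4
i=4 t=21 v=6: → [12,24); WM=20
i=5 t=25 v=9: → [24,36); WM=24; [12,24) fires=6
i=6 t=27 v=2: → [24,36); WM=24
i=7 t=26 v=1: → [24,36); WM=26
i=8 t=27 v=9: → [24,36); WM=26
i=9 t=34 v=7: → [24,36); WM=33
i=10 t=51 v=1: → [48,60); WM=33
i=11 t=56 v=3: → [48,60); WM=55; [24,36) fires=9
i=12 t=40 v=1: DROP (t<55-1); WM=55
i=13 t=58 v=3: → [48,60); WM=57
i=14 t=57 v=5: → [48,60); WM=57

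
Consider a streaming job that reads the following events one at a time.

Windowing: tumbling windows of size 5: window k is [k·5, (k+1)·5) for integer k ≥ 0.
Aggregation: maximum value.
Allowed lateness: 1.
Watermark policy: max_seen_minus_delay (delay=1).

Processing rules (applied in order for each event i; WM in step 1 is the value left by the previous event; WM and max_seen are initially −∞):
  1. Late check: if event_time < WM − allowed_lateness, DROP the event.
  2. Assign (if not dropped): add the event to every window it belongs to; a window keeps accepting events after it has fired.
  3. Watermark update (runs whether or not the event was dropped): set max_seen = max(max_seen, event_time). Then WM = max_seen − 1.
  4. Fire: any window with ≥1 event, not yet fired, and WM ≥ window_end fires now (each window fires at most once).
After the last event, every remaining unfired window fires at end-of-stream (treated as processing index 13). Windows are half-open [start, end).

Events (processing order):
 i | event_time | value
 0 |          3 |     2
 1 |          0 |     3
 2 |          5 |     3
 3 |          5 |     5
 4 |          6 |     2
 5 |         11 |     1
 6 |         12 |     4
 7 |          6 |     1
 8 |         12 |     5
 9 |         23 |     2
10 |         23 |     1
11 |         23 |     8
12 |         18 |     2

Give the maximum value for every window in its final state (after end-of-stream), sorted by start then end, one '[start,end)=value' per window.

[0,5)=2 [5,10)=5 [10,15)=5 [20,25)=8

i=0 t=3 v=2: → [0,5); WM=2
i=1 t=0 v=3: DROP (t<2-1); WM=2
i=2 t=5 v=3: → [5,10); WM=4
i=3 t=5 v=5: → [5,10); WM=4
i=4 t=6 v=2: → [5,10); WM=5; [0,5) fires=2
i=5 t=11 v=1: → [10,15); WM=10; [5,10) fires=5
i=6 t=12 v=4: → [10,15); WM=11
i=7 t=6 v=1: DROP (t<11-1); WM=11
i=8 t=12 v=5: → [10,15); WM=11
i=9 t=23 v=2: → [20,25); WM=22; [10,15) fires=5
i=10 t=23 v=1: → [20,25); WM=22
i=11 t=23 v=8: → [20,25); WM=22
i=12 t=18 v=2: DROP (t<22-1); WM=22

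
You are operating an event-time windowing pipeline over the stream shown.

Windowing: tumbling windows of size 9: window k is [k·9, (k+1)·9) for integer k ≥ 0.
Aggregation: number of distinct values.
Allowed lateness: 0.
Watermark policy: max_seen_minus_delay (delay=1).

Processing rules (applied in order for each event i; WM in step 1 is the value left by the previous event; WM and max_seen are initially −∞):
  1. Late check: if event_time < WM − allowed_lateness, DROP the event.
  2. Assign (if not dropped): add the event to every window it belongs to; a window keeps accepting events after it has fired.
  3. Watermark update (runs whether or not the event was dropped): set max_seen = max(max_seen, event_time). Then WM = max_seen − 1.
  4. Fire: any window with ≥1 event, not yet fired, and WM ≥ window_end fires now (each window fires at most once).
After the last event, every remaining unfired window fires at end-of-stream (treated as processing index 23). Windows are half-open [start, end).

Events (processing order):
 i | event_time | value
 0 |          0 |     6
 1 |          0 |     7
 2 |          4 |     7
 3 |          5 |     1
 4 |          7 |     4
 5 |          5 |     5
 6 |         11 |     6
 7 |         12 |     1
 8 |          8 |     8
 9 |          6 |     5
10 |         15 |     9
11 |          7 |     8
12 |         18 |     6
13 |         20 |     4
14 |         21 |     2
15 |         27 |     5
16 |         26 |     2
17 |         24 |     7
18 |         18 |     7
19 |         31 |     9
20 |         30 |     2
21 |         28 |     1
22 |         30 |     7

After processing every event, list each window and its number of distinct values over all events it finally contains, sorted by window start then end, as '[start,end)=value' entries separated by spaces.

i=0 t=0 v=6: → [0,9); WM=-1
i=1 t=0 v=7: → [0,9); WM=-1
i=2 t=4 v=7: → [0,9); WM=3
i=3 t=5 v=1: → [0,9); WM=4
i=4 t=7 v=4: → [0,9); WM=6
i=5 t=5 v=5: DROP (t<6-0); WM=6
i=6 t=11 v=6: → [9,18); WM=10; [0,9) fires=4
i=7 t=12 v=1: → [9,18); WM=11
i=8 t=8 v=8: DROP (t<11-0); WM=11
i=9 t=6 v=5: DROP (t<11-0); WM=11
i=10 t=15 v=9: → [9,18); WM=14
i=11 t=7 v=8: DROP (t<14-0); WM=14
i=12 t=18 v=6: → [18,27); WM=17
i=13 t=20 v=4: → [18,27); WM=19; [9,18) fires=3
i=14 t=21 v=2: → [18,27); WM=20
i=15 t=27 v=5: → [27,36); WM=26
i=16 t=26 v=2: → [18,27); WM=26
i=17 t=24 v=7: DROP (t<26-0); WM=26
i=18 t=18 v=7: DROP (t<26-0); WM=26
i=19 t=31 v=9: → [27,36); WM=30; [18,27) fires=3
i=20 t=30 v=2: → [27,36); WM=30
i=21 t=28 v=1: DROP (t<30-0); WM=30
i=22 t=30 v=7: → [27,36); WM=30

[0,9)=4 [9,18)=3 [18,27)=3 [27,36)=4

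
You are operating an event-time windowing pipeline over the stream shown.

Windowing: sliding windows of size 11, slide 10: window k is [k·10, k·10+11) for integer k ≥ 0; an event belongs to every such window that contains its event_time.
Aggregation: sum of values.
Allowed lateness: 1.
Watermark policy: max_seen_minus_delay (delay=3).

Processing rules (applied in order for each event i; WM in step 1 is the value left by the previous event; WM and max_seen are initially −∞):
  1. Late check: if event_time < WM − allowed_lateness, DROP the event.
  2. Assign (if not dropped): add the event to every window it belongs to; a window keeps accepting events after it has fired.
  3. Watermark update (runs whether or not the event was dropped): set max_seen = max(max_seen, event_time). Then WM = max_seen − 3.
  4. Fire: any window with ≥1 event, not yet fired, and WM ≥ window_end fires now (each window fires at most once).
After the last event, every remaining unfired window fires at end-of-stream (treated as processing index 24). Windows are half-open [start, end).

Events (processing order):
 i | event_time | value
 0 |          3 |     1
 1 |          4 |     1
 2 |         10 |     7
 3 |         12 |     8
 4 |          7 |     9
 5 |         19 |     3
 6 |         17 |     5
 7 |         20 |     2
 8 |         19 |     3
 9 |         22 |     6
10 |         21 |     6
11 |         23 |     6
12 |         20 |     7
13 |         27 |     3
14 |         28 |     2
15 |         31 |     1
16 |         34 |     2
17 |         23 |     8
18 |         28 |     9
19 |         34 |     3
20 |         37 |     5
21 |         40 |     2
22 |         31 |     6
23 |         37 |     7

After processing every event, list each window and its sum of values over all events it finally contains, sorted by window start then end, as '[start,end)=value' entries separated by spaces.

[0,11)=9 [10,21)=35 [20,31)=32 [30,41)=20 [40,51)=2

i=0 t=3 v=1: → [0,11); WM=0
i=1 t=4 v=1: → [0,11); WM=1
i=2 t=10 v=7: → [10,21),[0,11); WM=7
i=3 t=12 v=8: → [10,21); WM=9
i=4 t=7 v=9: DROP (t<9-1); WM=9
i=5 t=19 v=3: → [10,21); WM=16; [0,11) fires=9
i=6 t=17 v=5: → [10,21); WM=16
i=7 t=20 v=2: → [20,31),[10,21); WM=17
i=8 t=19 v=3: → [10,21); WM=17
i=9 t=22 v=6: → [20,31); WM=19
i=10 t=21 v=6: → [20,31); WM=19
i=11 t=23 v=6: → [20,31); WM=20
i=12 t=20 v=7: → [20,31),[10,21); WM=20
i=13 t=27 v=3: → [20,31); WM=24; [10,21) fires=35
i=14 t=28 v=2: → [20,31); WM=25
i=15 t=31 v=1: → [30,41); WM=28
i=16 t=34 v=2: → [30,41); WM=31; [20,31) fires=32
i=17 t=23 v=8: DROP (t<31-1); WM=31
i=18 t=28 v=9: DROP (t<31-1); WM=31
i=19 t=34 v=3: → [30,41); WM=31
i=20 t=37 v=5: → [30,41); WM=34
i=21 t=40 v=2: → [40,51),[30,41); WM=37
i=22 t=31 v=6: DROP (t<37-1); WM=37
i=23 t=37 v=7: → [30,41); WM=37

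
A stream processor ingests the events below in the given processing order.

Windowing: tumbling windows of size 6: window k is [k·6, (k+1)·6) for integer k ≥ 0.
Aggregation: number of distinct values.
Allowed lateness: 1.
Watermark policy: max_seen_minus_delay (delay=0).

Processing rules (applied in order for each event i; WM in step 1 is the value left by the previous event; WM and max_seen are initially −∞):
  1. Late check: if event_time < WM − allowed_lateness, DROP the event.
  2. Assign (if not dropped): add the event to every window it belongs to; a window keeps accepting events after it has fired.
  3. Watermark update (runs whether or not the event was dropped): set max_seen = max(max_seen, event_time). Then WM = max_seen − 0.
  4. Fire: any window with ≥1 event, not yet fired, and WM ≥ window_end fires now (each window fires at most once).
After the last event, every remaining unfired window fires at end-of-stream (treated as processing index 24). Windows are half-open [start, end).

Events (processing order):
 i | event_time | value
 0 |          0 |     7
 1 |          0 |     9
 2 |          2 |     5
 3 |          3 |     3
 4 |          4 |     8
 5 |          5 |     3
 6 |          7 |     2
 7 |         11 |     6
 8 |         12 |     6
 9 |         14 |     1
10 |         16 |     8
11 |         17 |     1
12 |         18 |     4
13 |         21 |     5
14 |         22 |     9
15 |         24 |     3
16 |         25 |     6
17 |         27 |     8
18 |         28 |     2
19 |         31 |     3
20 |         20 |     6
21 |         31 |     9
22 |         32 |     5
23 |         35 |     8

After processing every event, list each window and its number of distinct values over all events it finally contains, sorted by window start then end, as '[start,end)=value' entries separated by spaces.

i=0 t=0 v=7: → [0,6); WM=0
i=1 t=0 v=9: → [0,6); WM=0
i=2 t=2 v=5: → [0,6); WM=2
i=3 t=3 v=3: → [0,6); WM=3
i=4 t=4 v=8: → [0,6); WM=4
i=5 t=5 v=3: → [0,6); WM=5
i=6 t=7 v=2: → [6,12); WM=7; [0,6) fires=5
i=7 t=11 v=6: → [6,12); WM=11
i=8 t=12 v=6: → [12,18); WM=12; [6,12) fires=2
i=9 t=14 v=1: → [12,18); WM=14
i=10 t=16 v=8: → [12,18); WM=16
i=11 t=17 v=1: → [12,18); WM=17
i=12 t=18 v=4: → [18,24); WM=18; [12,18) fires=3
i=13 t=21 v=5: → [18,24); WM=21
i=14 t=22 v=9: → [18,24); WM=22
i=15 t=24 v=3: → [24,30); WM=24; [18,24) fires=3
i=16 t=25 v=6: → [24,30); WM=25
i=17 t=27 v=8: → [24,30); WM=27
i=18 t=28 v=2: → [24,30); WM=28
i=19 t=31 v=3: → [30,36); WM=31; [24,30) fires=4
i=20 t=20 v=6: DROP (t<31-1); WM=31
i=21 t=31 v=9: → [30,36); WM=31
i=22 t=32 v=5: → [30,36); WM=32
i=23 t=35 v=8: → [30,36); WM=35

[0,6)=5 [6,12)=2 [12,18)=3 [18,24)=3 [24,30)=4 [30,36)=4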